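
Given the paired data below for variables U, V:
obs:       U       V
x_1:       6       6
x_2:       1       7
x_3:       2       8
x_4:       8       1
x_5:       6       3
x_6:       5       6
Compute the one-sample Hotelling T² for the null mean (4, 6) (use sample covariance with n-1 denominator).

Step 1 — sample mean vector:
  mean(U) = (6 + 1 + 2 + 8 + 6 + 5) / 6 = 28/6 = 4.6667
  mean(V) = (6 + 7 + 8 + 1 + 3 + 6) / 6 = 31/6 = 5.1667
  x̄ = (4.6667, 5.1667),  deviation x̄ - mu_0 = (4.6667, 5.1667) - (4, 6) = (0.6667, -0.8333).

Step 2 — sample covariance matrix, S[i,j] = (1/(n-1)) · Σ_k (x_{k,i} - mean_i) · (x_{k,j} - mean_j), divisor n-1 = 5:
  S[U,U] = ((1.3333)·(1.3333) + (-3.6667)·(-3.6667) + (-2.6667)·(-2.6667) + (3.3333)·(3.3333) + (1.3333)·(1.3333) + (0.3333)·(0.3333)) / 5 = 35.3333/5 = 7.0667
  S[U,V] = ((1.3333)·(0.8333) + (-3.6667)·(1.8333) + (-2.6667)·(2.8333) + (3.3333)·(-4.1667) + (1.3333)·(-2.1667) + (0.3333)·(0.8333)) / 5 = -29.6667/5 = -5.9333
  S[V,V] = ((0.8333)·(0.8333) + (1.8333)·(1.8333) + (2.8333)·(2.8333) + (-4.1667)·(-4.1667) + (-2.1667)·(-2.1667) + (0.8333)·(0.8333)) / 5 = 34.8333/5 = 6.9667
  S = [[7.0667, -5.9333],
 [-5.9333, 6.9667]].

Step 3 — invert S. det(S) = 7.0667·6.9667 - (-5.9333)² = 14.0267.
  S^{-1} = (1/det) · [[d, -b], [-b, a]] = [[0.4967, 0.423],
 [0.423, 0.5038]].

Step 4 — quadratic form (x̄ - mu_0)^T · S^{-1} · (x̄ - mu_0):
  S^{-1} · (x̄ - mu_0) = (-0.0214, -0.1378),
  (x̄ - mu_0)^T · [...] = (0.6667)·(-0.0214) + (-0.8333)·(-0.1378) = 0.1006.

Step 5 — scale by n: T² = 6 · 0.1006 = 0.6036.

T² ≈ 0.6036


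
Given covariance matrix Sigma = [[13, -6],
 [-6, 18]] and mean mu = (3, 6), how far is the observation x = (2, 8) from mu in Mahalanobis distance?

Step 1 — centre the observation: (x - mu) = (-1, 2).

Step 2 — invert Sigma. det(Sigma) = 13·18 - (-6)² = 198.
  Sigma^{-1} = (1/det) · [[d, -b], [-b, a]] = [[0.0909, 0.0303],
 [0.0303, 0.0657]].

Step 3 — form the quadratic (x - mu)^T · Sigma^{-1} · (x - mu):
  Sigma^{-1} · (x - mu) = (-0.0303, 0.101).
  (x - mu)^T · [Sigma^{-1} · (x - mu)] = (-1)·(-0.0303) + (2)·(0.101) = 0.2323.

Step 4 — take square root: d = √(0.2323) ≈ 0.482.

d(x, mu) = √(0.2323) ≈ 0.482


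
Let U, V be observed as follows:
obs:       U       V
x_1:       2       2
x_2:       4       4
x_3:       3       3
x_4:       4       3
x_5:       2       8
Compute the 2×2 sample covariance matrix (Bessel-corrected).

Step 1 — column means:
  mean(U) = (2 + 4 + 3 + 4 + 2) / 5 = 15/5 = 3
  mean(V) = (2 + 4 + 3 + 3 + 8) / 5 = 20/5 = 4

Step 2 — sample covariance S[i,j] = (1/(n-1)) · Σ_k (x_{k,i} - mean_i) · (x_{k,j} - mean_j), with n-1 = 4.
  S[U,U] = ((-1)·(-1) + (1)·(1) + (0)·(0) + (1)·(1) + (-1)·(-1)) / 4 = 4/4 = 1
  S[U,V] = ((-1)·(-2) + (1)·(0) + (0)·(-1) + (1)·(-1) + (-1)·(4)) / 4 = -3/4 = -0.75
  S[V,V] = ((-2)·(-2) + (0)·(0) + (-1)·(-1) + (-1)·(-1) + (4)·(4)) / 4 = 22/4 = 5.5

S is symmetric (S[j,i] = S[i,j]). Assembling:

S = [[1, -0.75],
 [-0.75, 5.5]]


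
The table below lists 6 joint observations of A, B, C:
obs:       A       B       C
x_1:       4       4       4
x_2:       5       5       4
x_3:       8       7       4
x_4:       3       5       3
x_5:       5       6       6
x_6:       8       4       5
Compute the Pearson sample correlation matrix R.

Step 1 — column means:
  mean(A) = (4 + 5 + 8 + 3 + 5 + 8) / 6 = 33/6 = 5.5
  mean(B) = (4 + 5 + 7 + 5 + 6 + 4) / 6 = 31/6 = 5.1667
  mean(C) = (4 + 4 + 4 + 3 + 6 + 5) / 6 = 26/6 = 4.3333

Step 2 — sample variances and covariances s[i,j] = (1/(n-1)) · Σ_k (x_{k,i} - mean_i) · (x_{k,j} - mean_j), with n-1 = 5:
  s[A,A] = ((-1.5)·(-1.5) + (-0.5)·(-0.5) + (2.5)·(2.5) + (-2.5)·(-2.5) + (-0.5)·(-0.5) + (2.5)·(2.5)) / 5 = 21.5/5 = 4.3
  s[A,B] = ((-1.5)·(-1.1667) + (-0.5)·(-0.1667) + (2.5)·(1.8333) + (-2.5)·(-0.1667) + (-0.5)·(0.8333) + (2.5)·(-1.1667)) / 5 = 3.5/5 = 0.7
  s[A,C] = ((-1.5)·(-0.3333) + (-0.5)·(-0.3333) + (2.5)·(-0.3333) + (-2.5)·(-1.3333) + (-0.5)·(1.6667) + (2.5)·(0.6667)) / 5 = 4/5 = 0.8
  s[B,B] = ((-1.1667)·(-1.1667) + (-0.1667)·(-0.1667) + (1.8333)·(1.8333) + (-0.1667)·(-0.1667) + (0.8333)·(0.8333) + (-1.1667)·(-1.1667)) / 5 = 6.8333/5 = 1.3667
  s[B,C] = ((-1.1667)·(-0.3333) + (-0.1667)·(-0.3333) + (1.8333)·(-0.3333) + (-0.1667)·(-1.3333) + (0.8333)·(1.6667) + (-1.1667)·(0.6667)) / 5 = 0.6667/5 = 0.1333
  s[C,C] = ((-0.3333)·(-0.3333) + (-0.3333)·(-0.3333) + (-0.3333)·(-0.3333) + (-1.3333)·(-1.3333) + (1.6667)·(1.6667) + (0.6667)·(0.6667)) / 5 = 5.3333/5 = 1.0667
  Sample standard deviations s_i = √(s[i,i]):
  s(A) = √(4.3) = 2.0736
  s(B) = √(1.3667) = 1.169
  s(C) = √(1.0667) = 1.0328

Step 3 — r_{ij} = s_{ij} / (s_i · s_j):
  r[A,A] = 1 (diagonal).
  r[A,B] = 0.7 / (2.0736 · 1.169) = 0.7 / 2.4242 = 0.2888
  r[A,C] = 0.8 / (2.0736 · 1.0328) = 0.8 / 2.1417 = 0.3735
  r[B,B] = 1 (diagonal).
  r[B,C] = 0.1333 / (1.169 · 1.0328) = 0.1333 / 1.2074 = 0.1104
  r[C,C] = 1 (diagonal).

R is symmetric with unit diagonal. Assembling:

R = [[1, 0.2888, 0.3735],
 [0.2888, 1, 0.1104],
 [0.3735, 0.1104, 1]]


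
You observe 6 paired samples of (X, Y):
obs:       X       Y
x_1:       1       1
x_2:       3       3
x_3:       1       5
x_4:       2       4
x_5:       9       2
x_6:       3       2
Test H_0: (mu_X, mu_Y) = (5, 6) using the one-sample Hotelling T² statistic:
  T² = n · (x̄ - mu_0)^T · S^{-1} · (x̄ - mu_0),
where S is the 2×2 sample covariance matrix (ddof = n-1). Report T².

Step 1 — sample mean vector:
  mean(X) = (1 + 3 + 1 + 2 + 9 + 3) / 6 = 19/6 = 3.1667
  mean(Y) = (1 + 3 + 5 + 4 + 2 + 2) / 6 = 17/6 = 2.8333
  x̄ = (3.1667, 2.8333),  deviation x̄ - mu_0 = (3.1667, 2.8333) - (5, 6) = (-1.8333, -3.1667).

Step 2 — sample covariance matrix, S[i,j] = (1/(n-1)) · Σ_k (x_{k,i} - mean_i) · (x_{k,j} - mean_j), divisor n-1 = 5:
  S[X,X] = ((-2.1667)·(-2.1667) + (-0.1667)·(-0.1667) + (-2.1667)·(-2.1667) + (-1.1667)·(-1.1667) + (5.8333)·(5.8333) + (-0.1667)·(-0.1667)) / 5 = 44.8333/5 = 8.9667
  S[X,Y] = ((-2.1667)·(-1.8333) + (-0.1667)·(0.1667) + (-2.1667)·(2.1667) + (-1.1667)·(1.1667) + (5.8333)·(-0.8333) + (-0.1667)·(-0.8333)) / 5 = -6.8333/5 = -1.3667
  S[Y,Y] = ((-1.8333)·(-1.8333) + (0.1667)·(0.1667) + (2.1667)·(2.1667) + (1.1667)·(1.1667) + (-0.8333)·(-0.8333) + (-0.8333)·(-0.8333)) / 5 = 10.8333/5 = 2.1667
  S = [[8.9667, -1.3667],
 [-1.3667, 2.1667]].

Step 3 — invert S. det(S) = 8.9667·2.1667 - (-1.3667)² = 17.56.
  S^{-1} = (1/det) · [[d, -b], [-b, a]] = [[0.1234, 0.0778],
 [0.0778, 0.5106]].

Step 4 — quadratic form (x̄ - mu_0)^T · S^{-1} · (x̄ - mu_0):
  S^{-1} · (x̄ - mu_0) = (-0.4727, -1.7597),
  (x̄ - mu_0)^T · [...] = (-1.8333)·(-0.4727) + (-3.1667)·(-1.7597) = 6.4389.

Step 5 — scale by n: T² = 6 · 6.4389 = 38.6333.

T² ≈ 38.6333


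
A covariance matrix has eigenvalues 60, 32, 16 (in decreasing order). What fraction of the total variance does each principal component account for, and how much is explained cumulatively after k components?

Step 1 — total variance = trace(Sigma) = Σ λ_i = 60 + 32 + 16 = 108.

Step 2 — fraction explained by component i = λ_i / Σ λ:
  PC1: 60/108 = 0.5556
  PC2: 32/108 = 0.2963
  PC3: 16/108 = 0.1481

Step 3 — cumulative fraction after k components = (λ_1 + ... + λ_k) / Σ λ:
  k = 1: 60/108 = 0.5556
  k = 2: (60 + 32)/108 = 92/108 = 0.8519
  k = 3: (60 + 32 + 16)/108 = 108/108 = 1

Summary (fraction, with percent):

explained: PC1 0.5556 (55.56%), PC2 0.2963 (29.63%), PC3 0.1481 (14.81%);  cumulative: 0.5556, 0.8519, 1


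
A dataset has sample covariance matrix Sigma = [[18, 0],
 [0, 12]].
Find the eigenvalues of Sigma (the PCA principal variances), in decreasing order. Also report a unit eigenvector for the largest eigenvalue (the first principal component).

Step 1 — characteristic polynomial of 2×2 Sigma:
  det(Sigma - λI) = λ² - trace · λ + det = 0.
  trace = 18 + 12 = 30, det = 18·12 - (0)² = 216.
Step 2 — discriminant:
  Δ = trace² - 4·det = 900 - 864 = 36.
Step 3 — eigenvalues:
  λ = (trace ± √Δ)/2 = (30 ± 6)/2,
  λ_1 = 18,  λ_2 = 12.

Step 4 — unit eigenvector for λ_1: Sigma is diagonal, so its eigenvectors are the coordinate axes. λ_1 = 18 is the diagonal entry on the first coordinate axis, hence
  v_1 = (1, 0) (||v_1|| = 1).

λ_1 = 18,  λ_2 = 12;  v_1 ≈ (1, 0)


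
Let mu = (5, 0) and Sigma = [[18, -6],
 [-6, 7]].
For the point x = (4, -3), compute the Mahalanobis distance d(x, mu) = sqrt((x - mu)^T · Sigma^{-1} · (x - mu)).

Step 1 — centre the observation: (x - mu) = (-1, -3).

Step 2 — invert Sigma. det(Sigma) = 18·7 - (-6)² = 90.
  Sigma^{-1} = (1/det) · [[d, -b], [-b, a]] = [[0.0778, 0.0667],
 [0.0667, 0.2]].

Step 3 — form the quadratic (x - mu)^T · Sigma^{-1} · (x - mu):
  Sigma^{-1} · (x - mu) = (-0.2778, -0.6667).
  (x - mu)^T · [Sigma^{-1} · (x - mu)] = (-1)·(-0.2778) + (-3)·(-0.6667) = 2.2778.

Step 4 — take square root: d = √(2.2778) ≈ 1.5092.

d(x, mu) = √(2.2778) ≈ 1.5092


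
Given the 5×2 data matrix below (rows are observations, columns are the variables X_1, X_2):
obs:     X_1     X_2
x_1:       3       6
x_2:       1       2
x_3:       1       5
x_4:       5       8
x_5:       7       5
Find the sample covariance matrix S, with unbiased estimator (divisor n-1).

Step 1 — column means:
  mean(X_1) = (3 + 1 + 1 + 5 + 7) / 5 = 17/5 = 3.4
  mean(X_2) = (6 + 2 + 5 + 8 + 5) / 5 = 26/5 = 5.2

Step 2 — sample covariance S[i,j] = (1/(n-1)) · Σ_k (x_{k,i} - mean_i) · (x_{k,j} - mean_j), with n-1 = 4.
  S[X_1,X_1] = ((-0.4)·(-0.4) + (-2.4)·(-2.4) + (-2.4)·(-2.4) + (1.6)·(1.6) + (3.6)·(3.6)) / 4 = 27.2/4 = 6.8
  S[X_1,X_2] = ((-0.4)·(0.8) + (-2.4)·(-3.2) + (-2.4)·(-0.2) + (1.6)·(2.8) + (3.6)·(-0.2)) / 4 = 11.6/4 = 2.9
  S[X_2,X_2] = ((0.8)·(0.8) + (-3.2)·(-3.2) + (-0.2)·(-0.2) + (2.8)·(2.8) + (-0.2)·(-0.2)) / 4 = 18.8/4 = 4.7

S is symmetric (S[j,i] = S[i,j]). Assembling:

S = [[6.8, 2.9],
 [2.9, 4.7]]


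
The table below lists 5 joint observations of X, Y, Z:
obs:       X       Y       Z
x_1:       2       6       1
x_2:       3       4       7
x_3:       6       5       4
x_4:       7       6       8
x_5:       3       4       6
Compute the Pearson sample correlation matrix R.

Step 1 — column means:
  mean(X) = (2 + 3 + 6 + 7 + 3) / 5 = 21/5 = 4.2
  mean(Y) = (6 + 4 + 5 + 6 + 4) / 5 = 25/5 = 5
  mean(Z) = (1 + 7 + 4 + 8 + 6) / 5 = 26/5 = 5.2

Step 2 — sample variances and covariances s[i,j] = (1/(n-1)) · Σ_k (x_{k,i} - mean_i) · (x_{k,j} - mean_j), with n-1 = 4:
  s[X,X] = ((-2.2)·(-2.2) + (-1.2)·(-1.2) + (1.8)·(1.8) + (2.8)·(2.8) + (-1.2)·(-1.2)) / 4 = 18.8/4 = 4.7
  s[X,Y] = ((-2.2)·(1) + (-1.2)·(-1) + (1.8)·(0) + (2.8)·(1) + (-1.2)·(-1)) / 4 = 3/4 = 0.75
  s[X,Z] = ((-2.2)·(-4.2) + (-1.2)·(1.8) + (1.8)·(-1.2) + (2.8)·(2.8) + (-1.2)·(0.8)) / 4 = 11.8/4 = 2.95
  s[Y,Y] = ((1)·(1) + (-1)·(-1) + (0)·(0) + (1)·(1) + (-1)·(-1)) / 4 = 4/4 = 1
  s[Y,Z] = ((1)·(-4.2) + (-1)·(1.8) + (0)·(-1.2) + (1)·(2.8) + (-1)·(0.8)) / 4 = -4/4 = -1
  s[Z,Z] = ((-4.2)·(-4.2) + (1.8)·(1.8) + (-1.2)·(-1.2) + (2.8)·(2.8) + (0.8)·(0.8)) / 4 = 30.8/4 = 7.7
  Sample standard deviations s_i = √(s[i,i]):
  s(X) = √(4.7) = 2.1679
  s(Y) = √(1) = 1
  s(Z) = √(7.7) = 2.7749

Step 3 — r_{ij} = s_{ij} / (s_i · s_j):
  r[X,X] = 1 (diagonal).
  r[X,Y] = 0.75 / (2.1679 · 1) = 0.75 / 2.1679 = 0.3459
  r[X,Z] = 2.95 / (2.1679 · 2.7749) = 2.95 / 6.0158 = 0.4904
  r[Y,Y] = 1 (diagonal).
  r[Y,Z] = -1 / (1 · 2.7749) = -1 / 2.7749 = -0.3604
  r[Z,Z] = 1 (diagonal).

R is symmetric with unit diagonal. Assembling:

R = [[1, 0.3459, 0.4904],
 [0.3459, 1, -0.3604],
 [0.4904, -0.3604, 1]]


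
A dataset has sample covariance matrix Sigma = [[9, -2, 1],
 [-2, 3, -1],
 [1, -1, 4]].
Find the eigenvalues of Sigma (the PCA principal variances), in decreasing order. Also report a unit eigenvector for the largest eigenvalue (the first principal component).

Step 1 — characteristic polynomial p(λ) = det(λI - Sigma) = λ³ - tr·λ² + c_1·λ - det, where tr = trace, c_1 = sum of the principal 2×2 minors, det = det(Sigma):
  tr = 9 + 3 + 4 = 16,
  c_1 = (9·3 - (-2)²) + (9·4 - (1)²) + (3·4 - (-1)²) = 23 + 35 + 11 = 69,
  det = 9·(3·4 - (-1)²) - (-2)·((-2)·4 - (-1)·(1)) + (1)·((-2)·(-1) - 3·(1)) = 9·(11) - (-2)·(-7) + (1)·(-1) = 84.
  So p(λ) = λ³ - 16λ² + 69λ - 84.
Step 2 — look for an integer root (rational root theorem: any rational root is an integer divisor of 84). Testing λ = 4:
  p(4) = 64 - 256 + 276 - 84 = 0  ✓
  Dividing out (λ - 4): p(λ) = (λ - 4)(λ² - 12λ + 21).
Step 3 — remaining eigenvalues from the quadratic λ² - 12λ + 21 = 0:
  Δ = 12² - 4·21 = 144 - 84 = 60,  λ = (12 ± √60)/2 = (12 ± 7.746)/2 ≈ 9.873 or 2.127.
  Sorted: λ_1 = 9.873,  λ_2 = 4,  λ_3 = 2.127  (check: sum = 16 = tr ✓).

Step 4 — unit eigenvector for λ_1 ≈ 9.873: v spans the null space of (Sigma - λ_1 I), whose rows are
  r_1 = (-0.873, -2, 1),  r_2 = (-2, -6.873, -1),  r_3 = (1, -1, -5.873).
  v is orthogonal to every row, so take v ∝ r_1 × r_2 = ((-2)·(-1) - (1)·(-6.873), (1)·(-2) - (-0.873)·(-1), (-0.873)·(-6.873) - (-2)·(-2)) ≈ (8.873, -2.873, 2).
  Let u = (8.873, -2.873, 2).
  ||u|| = √((8.873)² + (-2.873)² + (2)²) = √(90.9839) ≈ 9.5385,  v_1 = u/||u|| ≈ (0.9302, -0.3012, 0.2097) (||v_1|| = 1).

λ_1 = 9.873,  λ_2 = 4,  λ_3 = 2.127;  v_1 ≈ (0.9302, -0.3012, 0.2097)


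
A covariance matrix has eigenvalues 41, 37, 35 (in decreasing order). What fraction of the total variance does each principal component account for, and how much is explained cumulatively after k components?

Step 1 — total variance = trace(Sigma) = Σ λ_i = 41 + 37 + 35 = 113.

Step 2 — fraction explained by component i = λ_i / Σ λ:
  PC1: 41/113 = 0.3628
  PC2: 37/113 = 0.3274
  PC3: 35/113 = 0.3097

Step 3 — cumulative fraction after k components = (λ_1 + ... + λ_k) / Σ λ:
  k = 1: 41/113 = 0.3628
  k = 2: (41 + 37)/113 = 78/113 = 0.6903
  k = 3: (41 + 37 + 35)/113 = 113/113 = 1

Summary (fraction, with percent):

explained: PC1 0.3628 (36.28%), PC2 0.3274 (32.74%), PC3 0.3097 (30.97%);  cumulative: 0.3628, 0.6903, 1


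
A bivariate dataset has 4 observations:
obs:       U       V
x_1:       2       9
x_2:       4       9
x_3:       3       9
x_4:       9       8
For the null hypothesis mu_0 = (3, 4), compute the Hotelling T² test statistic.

Step 1 — sample mean vector:
  mean(U) = (2 + 4 + 3 + 9) / 4 = 18/4 = 4.5
  mean(V) = (9 + 9 + 9 + 8) / 4 = 35/4 = 8.75
  x̄ = (4.5, 8.75),  deviation x̄ - mu_0 = (4.5, 8.75) - (3, 4) = (1.5, 4.75).

Step 2 — sample covariance matrix, S[i,j] = (1/(n-1)) · Σ_k (x_{k,i} - mean_i) · (x_{k,j} - mean_j), divisor n-1 = 3:
  S[U,U] = ((-2.5)·(-2.5) + (-0.5)·(-0.5) + (-1.5)·(-1.5) + (4.5)·(4.5)) / 3 = 29/3 = 9.6667
  S[U,V] = ((-2.5)·(0.25) + (-0.5)·(0.25) + (-1.5)·(0.25) + (4.5)·(-0.75)) / 3 = -4.5/3 = -1.5
  S[V,V] = ((0.25)·(0.25) + (0.25)·(0.25) + (0.25)·(0.25) + (-0.75)·(-0.75)) / 3 = 0.75/3 = 0.25
  S = [[9.6667, -1.5],
 [-1.5, 0.25]].

Step 3 — invert S. det(S) = 9.6667·0.25 - (-1.5)² = 0.1667.
  S^{-1} = (1/det) · [[d, -b], [-b, a]] = [[1.5, 9],
 [9, 58]].

Step 4 — quadratic form (x̄ - mu_0)^T · S^{-1} · (x̄ - mu_0):
  S^{-1} · (x̄ - mu_0) = (45, 289),
  (x̄ - mu_0)^T · [...] = (1.5)·(45) + (4.75)·(289) = 1440.25.

Step 5 — scale by n: T² = 4 · 1440.25 = 5761.

T² ≈ 5761


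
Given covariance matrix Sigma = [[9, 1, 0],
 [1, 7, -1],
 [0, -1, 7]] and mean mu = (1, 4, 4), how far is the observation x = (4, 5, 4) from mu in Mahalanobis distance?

Step 1 — centre the observation: (x - mu) = (3, 1, 0).

Step 2 — invert Sigma (cofactor / det for 3×3, or solve directly):
  Sigma^{-1} = [[0.1129, -0.0165, -0.0024],
 [-0.0165, 0.1482, 0.0212],
 [-0.0024, 0.0212, 0.1459]].

Step 3 — form the quadratic (x - mu)^T · Sigma^{-1} · (x - mu):
  Sigma^{-1} · (x - mu) = (0.3224, 0.0988, 0.0141).
  (x - mu)^T · [Sigma^{-1} · (x - mu)] = (3)·(0.3224) + (1)·(0.0988) + (0)·(0.0141) = 1.0659.

Step 4 — take square root: d = √(1.0659) ≈ 1.0324.

d(x, mu) = √(1.0659) ≈ 1.0324


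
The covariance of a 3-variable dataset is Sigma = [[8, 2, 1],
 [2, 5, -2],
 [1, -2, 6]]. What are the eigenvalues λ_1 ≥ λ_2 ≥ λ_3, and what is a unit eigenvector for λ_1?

Step 1 — characteristic polynomial p(λ) = det(λI - Sigma) = λ³ - tr·λ² + c_1·λ - det, where tr = trace, c_1 = sum of the principal 2×2 minors, det = det(Sigma):
  tr = 8 + 5 + 6 = 19,
  c_1 = (8·5 - (2)²) + (8·6 - (1)²) + (5·6 - (-2)²) = 36 + 47 + 26 = 109,
  det = 8·(5·6 - (-2)²) - (2)·((2)·6 - (-2)·(1)) + (1)·((2)·(-2) - 5·(1)) = 8·(26) - (2)·(14) + (1)·(-9) = 171.
  So p(λ) = λ³ - 19λ² + 109λ - 171.
Step 2 — look for an integer root (rational root theorem: any rational root is an integer divisor of 171). Testing λ = 9:
  p(9) = 729 - 1539 + 981 - 171 = 0  ✓
  Dividing out (λ - 9): p(λ) = (λ - 9)(λ² - 10λ + 19).
Step 3 — remaining eigenvalues from the quadratic λ² - 10λ + 19 = 0:
  Δ = 10² - 4·19 = 100 - 76 = 24,  λ = (10 ± √24)/2 = (10 ± 4.899)/2 ≈ 7.4495 or 2.5505.
  Sorted: λ_1 = 9,  λ_2 = 7.4495,  λ_3 = 2.5505  (check: sum = 19 = tr ✓).

Step 4 — unit eigenvector for λ_1 = 9: v spans the null space of (Sigma - λ_1 I), whose rows are
  r_1 = (-1, 2, 1),  r_2 = (2, -4, -2),  r_3 = (1, -2, -3).
  v is orthogonal to every row, so take v ∝ r_1 × r_3 = ((2)·(-3) - (1)·(-2), (1)·(1) - (-1)·(-3), (-1)·(-2) - (2)·(1)) = (-4, -2, 0).
  Rescale (divide by 2; multiply by -1 so the first nonzero entry is positive): u = (2, 1, 0).
  ||u|| = √((2)² + (1)² + (0)²) = √(5) ≈ 2.2361,  v_1 = u/||u|| ≈ (0.8944, 0.4472, 0) (||v_1|| = 1).

λ_1 = 9,  λ_2 = 7.4495,  λ_3 = 2.5505;  v_1 ≈ (0.8944, 0.4472, 0)


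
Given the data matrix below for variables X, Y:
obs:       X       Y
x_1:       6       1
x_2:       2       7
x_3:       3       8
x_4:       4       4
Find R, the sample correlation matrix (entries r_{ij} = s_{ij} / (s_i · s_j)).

Step 1 — column means:
  mean(X) = (6 + 2 + 3 + 4) / 4 = 15/4 = 3.75
  mean(Y) = (1 + 7 + 8 + 4) / 4 = 20/4 = 5

Step 2 — sample variances and covariances s[i,j] = (1/(n-1)) · Σ_k (x_{k,i} - mean_i) · (x_{k,j} - mean_j), with n-1 = 3:
  s[X,X] = ((2.25)·(2.25) + (-1.75)·(-1.75) + (-0.75)·(-0.75) + (0.25)·(0.25)) / 3 = 8.75/3 = 2.9167
  s[X,Y] = ((2.25)·(-4) + (-1.75)·(2) + (-0.75)·(3) + (0.25)·(-1)) / 3 = -15/3 = -5
  s[Y,Y] = ((-4)·(-4) + (2)·(2) + (3)·(3) + (-1)·(-1)) / 3 = 30/3 = 10
  Sample standard deviations s_i = √(s[i,i]):
  s(X) = √(2.9167) = 1.7078
  s(Y) = √(10) = 3.1623

Step 3 — r_{ij} = s_{ij} / (s_i · s_j):
  r[X,X] = 1 (diagonal).
  r[X,Y] = -5 / (1.7078 · 3.1623) = -5 / 5.4006 = -0.9258
  r[Y,Y] = 1 (diagonal).

R is symmetric with unit diagonal. Assembling:

R = [[1, -0.9258],
 [-0.9258, 1]]


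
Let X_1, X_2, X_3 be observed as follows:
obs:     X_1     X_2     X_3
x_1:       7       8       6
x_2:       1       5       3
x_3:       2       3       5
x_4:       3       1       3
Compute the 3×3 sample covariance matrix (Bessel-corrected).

Step 1 — column means:
  mean(X_1) = (7 + 1 + 2 + 3) / 4 = 13/4 = 3.25
  mean(X_2) = (8 + 5 + 3 + 1) / 4 = 17/4 = 4.25
  mean(X_3) = (6 + 3 + 5 + 3) / 4 = 17/4 = 4.25

Step 2 — sample covariance S[i,j] = (1/(n-1)) · Σ_k (x_{k,i} - mean_i) · (x_{k,j} - mean_j), with n-1 = 3.
  S[X_1,X_1] = ((3.75)·(3.75) + (-2.25)·(-2.25) + (-1.25)·(-1.25) + (-0.25)·(-0.25)) / 3 = 20.75/3 = 6.9167
  S[X_1,X_2] = ((3.75)·(3.75) + (-2.25)·(0.75) + (-1.25)·(-1.25) + (-0.25)·(-3.25)) / 3 = 14.75/3 = 4.9167
  S[X_1,X_3] = ((3.75)·(1.75) + (-2.25)·(-1.25) + (-1.25)·(0.75) + (-0.25)·(-1.25)) / 3 = 8.75/3 = 2.9167
  S[X_2,X_2] = ((3.75)·(3.75) + (0.75)·(0.75) + (-1.25)·(-1.25) + (-3.25)·(-3.25)) / 3 = 26.75/3 = 8.9167
  S[X_2,X_3] = ((3.75)·(1.75) + (0.75)·(-1.25) + (-1.25)·(0.75) + (-3.25)·(-1.25)) / 3 = 8.75/3 = 2.9167
  S[X_3,X_3] = ((1.75)·(1.75) + (-1.25)·(-1.25) + (0.75)·(0.75) + (-1.25)·(-1.25)) / 3 = 6.75/3 = 2.25

S is symmetric (S[j,i] = S[i,j]). Assembling:

S = [[6.9167, 4.9167, 2.9167],
 [4.9167, 8.9167, 2.9167],
 [2.9167, 2.9167, 2.25]]


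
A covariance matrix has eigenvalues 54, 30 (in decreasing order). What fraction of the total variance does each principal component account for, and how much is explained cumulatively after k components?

Step 1 — total variance = trace(Sigma) = Σ λ_i = 54 + 30 = 84.

Step 2 — fraction explained by component i = λ_i / Σ λ:
  PC1: 54/84 = 0.6429
  PC2: 30/84 = 0.3571

Step 3 — cumulative fraction after k components = (λ_1 + ... + λ_k) / Σ λ:
  k = 1: 54/84 = 0.6429
  k = 2: (54 + 30)/84 = 84/84 = 1

Summary (fraction, with percent):

explained: PC1 0.6429 (64.29%), PC2 0.3571 (35.71%);  cumulative: 0.6429, 1


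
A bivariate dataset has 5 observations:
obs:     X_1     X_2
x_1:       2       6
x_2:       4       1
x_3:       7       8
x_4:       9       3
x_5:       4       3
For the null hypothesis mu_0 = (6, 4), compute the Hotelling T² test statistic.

Step 1 — sample mean vector:
  mean(X_1) = (2 + 4 + 7 + 9 + 4) / 5 = 26/5 = 5.2
  mean(X_2) = (6 + 1 + 8 + 3 + 3) / 5 = 21/5 = 4.2
  x̄ = (5.2, 4.2),  deviation x̄ - mu_0 = (5.2, 4.2) - (6, 4) = (-0.8, 0.2).

Step 2 — sample covariance matrix, S[i,j] = (1/(n-1)) · Σ_k (x_{k,i} - mean_i) · (x_{k,j} - mean_j), divisor n-1 = 4:
  S[X_1,X_1] = ((-3.2)·(-3.2) + (-1.2)·(-1.2) + (1.8)·(1.8) + (3.8)·(3.8) + (-1.2)·(-1.2)) / 4 = 30.8/4 = 7.7
  S[X_1,X_2] = ((-3.2)·(1.8) + (-1.2)·(-3.2) + (1.8)·(3.8) + (3.8)·(-1.2) + (-1.2)·(-1.2)) / 4 = 1.8/4 = 0.45
  S[X_2,X_2] = ((1.8)·(1.8) + (-3.2)·(-3.2) + (3.8)·(3.8) + (-1.2)·(-1.2) + (-1.2)·(-1.2)) / 4 = 30.8/4 = 7.7
  S = [[7.7, 0.45],
 [0.45, 7.7]].

Step 3 — invert S. det(S) = 7.7·7.7 - (0.45)² = 59.0875.
  S^{-1} = (1/det) · [[d, -b], [-b, a]] = [[0.1303, -0.0076],
 [-0.0076, 0.1303]].

Step 4 — quadratic form (x̄ - mu_0)^T · S^{-1} · (x̄ - mu_0):
  S^{-1} · (x̄ - mu_0) = (-0.1058, 0.0322),
  (x̄ - mu_0)^T · [...] = (-0.8)·(-0.1058) + (0.2)·(0.0322) = 0.0911.

Step 5 — scale by n: T² = 5 · 0.0911 = 0.4553.

T² ≈ 0.4553


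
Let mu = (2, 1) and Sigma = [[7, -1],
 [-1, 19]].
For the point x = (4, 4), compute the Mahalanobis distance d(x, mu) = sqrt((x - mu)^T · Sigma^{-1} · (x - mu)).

Step 1 — centre the observation: (x - mu) = (2, 3).

Step 2 — invert Sigma. det(Sigma) = 7·19 - (-1)² = 132.
  Sigma^{-1} = (1/det) · [[d, -b], [-b, a]] = [[0.1439, 0.0076],
 [0.0076, 0.053]].

Step 3 — form the quadratic (x - mu)^T · Sigma^{-1} · (x - mu):
  Sigma^{-1} · (x - mu) = (0.3106, 0.1742).
  (x - mu)^T · [Sigma^{-1} · (x - mu)] = (2)·(0.3106) + (3)·(0.1742) = 1.1439.

Step 4 — take square root: d = √(1.1439) ≈ 1.0696.

d(x, mu) = √(1.1439) ≈ 1.0696


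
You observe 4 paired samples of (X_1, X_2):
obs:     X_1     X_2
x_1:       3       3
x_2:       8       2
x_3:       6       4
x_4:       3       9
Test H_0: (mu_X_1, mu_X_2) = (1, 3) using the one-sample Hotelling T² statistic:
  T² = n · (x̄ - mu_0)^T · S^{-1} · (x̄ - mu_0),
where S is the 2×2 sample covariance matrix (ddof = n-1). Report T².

Step 1 — sample mean vector:
  mean(X_1) = (3 + 8 + 6 + 3) / 4 = 20/4 = 5
  mean(X_2) = (3 + 2 + 4 + 9) / 4 = 18/4 = 4.5
  x̄ = (5, 4.5),  deviation x̄ - mu_0 = (5, 4.5) - (1, 3) = (4, 1.5).

Step 2 — sample covariance matrix, S[i,j] = (1/(n-1)) · Σ_k (x_{k,i} - mean_i) · (x_{k,j} - mean_j), divisor n-1 = 3:
  S[X_1,X_1] = ((-2)·(-2) + (3)·(3) + (1)·(1) + (-2)·(-2)) / 3 = 18/3 = 6
  S[X_1,X_2] = ((-2)·(-1.5) + (3)·(-2.5) + (1)·(-0.5) + (-2)·(4.5)) / 3 = -14/3 = -4.6667
  S[X_2,X_2] = ((-1.5)·(-1.5) + (-2.5)·(-2.5) + (-0.5)·(-0.5) + (4.5)·(4.5)) / 3 = 29/3 = 9.6667
  S = [[6, -4.6667],
 [-4.6667, 9.6667]].

Step 3 — invert S. det(S) = 6·9.6667 - (-4.6667)² = 36.2222.
  S^{-1} = (1/det) · [[d, -b], [-b, a]] = [[0.2669, 0.1288],
 [0.1288, 0.1656]].

Step 4 — quadratic form (x̄ - mu_0)^T · S^{-1} · (x̄ - mu_0):
  S^{-1} · (x̄ - mu_0) = (1.2607, 0.7638),
  (x̄ - mu_0)^T · [...] = (4)·(1.2607) + (1.5)·(0.7638) = 6.1887.

Step 5 — scale by n: T² = 4 · 6.1887 = 24.7546.

T² ≈ 24.7546


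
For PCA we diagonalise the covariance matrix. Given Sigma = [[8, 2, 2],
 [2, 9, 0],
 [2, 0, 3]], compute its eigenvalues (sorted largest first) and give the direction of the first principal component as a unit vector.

Step 1 — characteristic polynomial p(λ) = det(λI - Sigma) = λ³ - tr·λ² + c_1·λ - det, where tr = trace, c_1 = sum of the principal 2×2 minors, det = det(Sigma):
  tr = 8 + 9 + 3 = 20,
  c_1 = (8·9 - (2)²) + (8·3 - (2)²) + (9·3 - (0)²) = 68 + 20 + 27 = 115,
  det = 8·(9·3 - (0)²) - (2)·((2)·3 - (0)·(2)) + (2)·((2)·(0) - 9·(2)) = 8·(27) - (2)·(6) + (2)·(-18) = 168.
  So p(λ) = λ³ - 20λ² + 115λ - 168.
Step 2 — look for an integer root (rational root theorem: any rational root is an integer divisor of 168). Testing λ = 7:
  p(7) = 343 - 980 + 805 - 168 = 0  ✓
  Dividing out (λ - 7): p(λ) = (λ - 7)(λ² - 13λ + 24).
Step 3 — remaining eigenvalues from the quadratic λ² - 13λ + 24 = 0:
  Δ = 13² - 4·24 = 169 - 96 = 73,  λ = (13 ± √73)/2 = (13 ± 8.544)/2 ≈ 10.772 or 2.228.
  Sorted: λ_1 = 10.772,  λ_2 = 7,  λ_3 = 2.228  (check: sum = 20 = tr ✓).

Step 4 — unit eigenvector for λ_1 ≈ 10.772: v spans the null space of (Sigma - λ_1 I), whose rows are
  r_1 = (-2.772, 2, 2),  r_2 = (2, -1.772, 0),  r_3 = (2, 0, -7.772).
  v is orthogonal to every row, so take v ∝ r_1 × r_2 = ((2)·(0) - (2)·(-1.772), (2)·(2) - (-2.772)·(0), (-2.772)·(-1.772) - (2)·(2)) ≈ (3.544, 4, 0.912).
  Let u = (3.544, 4, 0.912).
  ||u|| = √((3.544)² + (4)² + (0.912)²) = √(29.3917) ≈ 5.4214,  v_1 = u/||u|| ≈ (0.6537, 0.7378, 0.1682) (||v_1|| = 1).

λ_1 = 10.772,  λ_2 = 7,  λ_3 = 2.228;  v_1 ≈ (0.6537, 0.7378, 0.1682)


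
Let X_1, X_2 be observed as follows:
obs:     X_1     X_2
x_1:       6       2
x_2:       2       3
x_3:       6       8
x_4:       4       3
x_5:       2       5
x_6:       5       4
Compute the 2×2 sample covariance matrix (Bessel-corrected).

Step 1 — column means:
  mean(X_1) = (6 + 2 + 6 + 4 + 2 + 5) / 6 = 25/6 = 4.1667
  mean(X_2) = (2 + 3 + 8 + 3 + 5 + 4) / 6 = 25/6 = 4.1667

Step 2 — sample covariance S[i,j] = (1/(n-1)) · Σ_k (x_{k,i} - mean_i) · (x_{k,j} - mean_j), with n-1 = 5.
  S[X_1,X_1] = ((1.8333)·(1.8333) + (-2.1667)·(-2.1667) + (1.8333)·(1.8333) + (-0.1667)·(-0.1667) + (-2.1667)·(-2.1667) + (0.8333)·(0.8333)) / 5 = 16.8333/5 = 3.3667
  S[X_1,X_2] = ((1.8333)·(-2.1667) + (-2.1667)·(-1.1667) + (1.8333)·(3.8333) + (-0.1667)·(-1.1667) + (-2.1667)·(0.8333) + (0.8333)·(-0.1667)) / 5 = 3.8333/5 = 0.7667
  S[X_2,X_2] = ((-2.1667)·(-2.1667) + (-1.1667)·(-1.1667) + (3.8333)·(3.8333) + (-1.1667)·(-1.1667) + (0.8333)·(0.8333) + (-0.1667)·(-0.1667)) / 5 = 22.8333/5 = 4.5667

S is symmetric (S[j,i] = S[i,j]). Assembling:

S = [[3.3667, 0.7667],
 [0.7667, 4.5667]]


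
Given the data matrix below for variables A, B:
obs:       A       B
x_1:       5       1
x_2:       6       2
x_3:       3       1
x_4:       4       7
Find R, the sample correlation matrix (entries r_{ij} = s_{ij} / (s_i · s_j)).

Step 1 — column means:
  mean(A) = (5 + 6 + 3 + 4) / 4 = 18/4 = 4.5
  mean(B) = (1 + 2 + 1 + 7) / 4 = 11/4 = 2.75

Step 2 — sample variances and covariances s[i,j] = (1/(n-1)) · Σ_k (x_{k,i} - mean_i) · (x_{k,j} - mean_j), with n-1 = 3:
  s[A,A] = ((0.5)·(0.5) + (1.5)·(1.5) + (-1.5)·(-1.5) + (-0.5)·(-0.5)) / 3 = 5/3 = 1.6667
  s[A,B] = ((0.5)·(-1.75) + (1.5)·(-0.75) + (-1.5)·(-1.75) + (-0.5)·(4.25)) / 3 = -1.5/3 = -0.5
  s[B,B] = ((-1.75)·(-1.75) + (-0.75)·(-0.75) + (-1.75)·(-1.75) + (4.25)·(4.25)) / 3 = 24.75/3 = 8.25
  Sample standard deviations s_i = √(s[i,i]):
  s(A) = √(1.6667) = 1.291
  s(B) = √(8.25) = 2.8723

Step 3 — r_{ij} = s_{ij} / (s_i · s_j):
  r[A,A] = 1 (diagonal).
  r[A,B] = -0.5 / (1.291 · 2.8723) = -0.5 / 3.7081 = -0.1348
  r[B,B] = 1 (diagonal).

R is symmetric with unit diagonal. Assembling:

R = [[1, -0.1348],
 [-0.1348, 1]]


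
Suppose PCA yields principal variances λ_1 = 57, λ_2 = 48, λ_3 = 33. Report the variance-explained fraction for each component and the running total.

Step 1 — total variance = trace(Sigma) = Σ λ_i = 57 + 48 + 33 = 138.

Step 2 — fraction explained by component i = λ_i / Σ λ:
  PC1: 57/138 = 0.413
  PC2: 48/138 = 0.3478
  PC3: 33/138 = 0.2391

Step 3 — cumulative fraction after k components = (λ_1 + ... + λ_k) / Σ λ:
  k = 1: 57/138 = 0.413
  k = 2: (57 + 48)/138 = 105/138 = 0.7609
  k = 3: (57 + 48 + 33)/138 = 138/138 = 1

Summary (fraction, with percent):

explained: PC1 0.413 (41.3%), PC2 0.3478 (34.78%), PC3 0.2391 (23.91%);  cumulative: 0.413, 0.7609, 1


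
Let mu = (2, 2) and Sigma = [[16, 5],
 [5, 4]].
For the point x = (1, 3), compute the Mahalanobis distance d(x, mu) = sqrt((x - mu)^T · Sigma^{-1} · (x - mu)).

Step 1 — centre the observation: (x - mu) = (-1, 1).

Step 2 — invert Sigma. det(Sigma) = 16·4 - (5)² = 39.
  Sigma^{-1} = (1/det) · [[d, -b], [-b, a]] = [[0.1026, -0.1282],
 [-0.1282, 0.4103]].

Step 3 — form the quadratic (x - mu)^T · Sigma^{-1} · (x - mu):
  Sigma^{-1} · (x - mu) = (-0.2308, 0.5385).
  (x - mu)^T · [Sigma^{-1} · (x - mu)] = (-1)·(-0.2308) + (1)·(0.5385) = 0.7692.

Step 4 — take square root: d = √(0.7692) ≈ 0.8771.

d(x, mu) = √(0.7692) ≈ 0.8771


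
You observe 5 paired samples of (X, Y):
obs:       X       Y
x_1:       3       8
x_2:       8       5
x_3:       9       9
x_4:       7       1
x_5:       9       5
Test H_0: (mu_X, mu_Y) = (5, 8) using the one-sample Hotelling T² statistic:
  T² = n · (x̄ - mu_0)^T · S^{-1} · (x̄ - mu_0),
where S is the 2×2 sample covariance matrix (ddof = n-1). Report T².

Step 1 — sample mean vector:
  mean(X) = (3 + 8 + 9 + 7 + 9) / 5 = 36/5 = 7.2
  mean(Y) = (8 + 5 + 9 + 1 + 5) / 5 = 28/5 = 5.6
  x̄ = (7.2, 5.6),  deviation x̄ - mu_0 = (7.2, 5.6) - (5, 8) = (2.2, -2.4).

Step 2 — sample covariance matrix, S[i,j] = (1/(n-1)) · Σ_k (x_{k,i} - mean_i) · (x_{k,j} - mean_j), divisor n-1 = 4:
  S[X,X] = ((-4.2)·(-4.2) + (0.8)·(0.8) + (1.8)·(1.8) + (-0.2)·(-0.2) + (1.8)·(1.8)) / 4 = 24.8/4 = 6.2
  S[X,Y] = ((-4.2)·(2.4) + (0.8)·(-0.6) + (1.8)·(3.4) + (-0.2)·(-4.6) + (1.8)·(-0.6)) / 4 = -4.6/4 = -1.15
  S[Y,Y] = ((2.4)·(2.4) + (-0.6)·(-0.6) + (3.4)·(3.4) + (-4.6)·(-4.6) + (-0.6)·(-0.6)) / 4 = 39.2/4 = 9.8
  S = [[6.2, -1.15],
 [-1.15, 9.8]].

Step 3 — invert S. det(S) = 6.2·9.8 - (-1.15)² = 59.4375.
  S^{-1} = (1/det) · [[d, -b], [-b, a]] = [[0.1649, 0.0193],
 [0.0193, 0.1043]].

Step 4 — quadratic form (x̄ - mu_0)^T · S^{-1} · (x̄ - mu_0):
  S^{-1} · (x̄ - mu_0) = (0.3163, -0.2078),
  (x̄ - mu_0)^T · [...] = (2.2)·(0.3163) + (-2.4)·(-0.2078) = 1.1945.

Step 5 — scale by n: T² = 5 · 1.1945 = 5.9727.

T² ≈ 5.9727


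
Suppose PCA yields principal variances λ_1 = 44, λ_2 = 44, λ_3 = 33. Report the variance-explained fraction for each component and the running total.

Step 1 — total variance = trace(Sigma) = Σ λ_i = 44 + 44 + 33 = 121.

Step 2 — fraction explained by component i = λ_i / Σ λ:
  PC1: 44/121 = 0.3636
  PC2: 44/121 = 0.3636
  PC3: 33/121 = 0.2727

Step 3 — cumulative fraction after k components = (λ_1 + ... + λ_k) / Σ λ:
  k = 1: 44/121 = 0.3636
  k = 2: (44 + 44)/121 = 88/121 = 0.7273
  k = 3: (44 + 44 + 33)/121 = 121/121 = 1

Summary (fraction, with percent):

explained: PC1 0.3636 (36.36%), PC2 0.3636 (36.36%), PC3 0.2727 (27.27%);  cumulative: 0.3636, 0.7273, 1


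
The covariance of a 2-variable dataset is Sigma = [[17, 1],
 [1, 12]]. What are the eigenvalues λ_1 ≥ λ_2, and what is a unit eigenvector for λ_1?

Step 1 — characteristic polynomial of 2×2 Sigma:
  det(Sigma - λI) = λ² - trace · λ + det = 0.
  trace = 17 + 12 = 29, det = 17·12 - (1)² = 203.
Step 2 — discriminant:
  Δ = trace² - 4·det = 841 - 812 = 29.
Step 3 — eigenvalues:
  λ = (trace ± √Δ)/2 = (29 ± 5.3852)/2,
  λ_1 = 17.1926,  λ_2 = 11.8074.

Step 4 — unit eigenvector for λ_1: solve (Sigma - λ_1 I)v = 0. First row:
  (17 - 17.1926)·v_x + (1)·v_y = 0, i.e. (-0.1926)·v_x + (1)·v_y = 0,
  so v ∝ (b, λ_1 - a) = (1, 0.1926) = u.
  ||u|| = √((1)² + (0.1926)²) = √(1.0371) ≈ 1.0184,
  v_1 = u/||u|| ≈ (0.982, 0.1891) (||v_1|| = 1).

λ_1 = 17.1926,  λ_2 = 11.8074;  v_1 ≈ (0.982, 0.1891)


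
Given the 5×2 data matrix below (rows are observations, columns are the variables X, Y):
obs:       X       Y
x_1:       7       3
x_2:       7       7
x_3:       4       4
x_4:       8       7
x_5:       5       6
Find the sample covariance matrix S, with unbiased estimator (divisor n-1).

Step 1 — column means:
  mean(X) = (7 + 7 + 4 + 8 + 5) / 5 = 31/5 = 6.2
  mean(Y) = (3 + 7 + 4 + 7 + 6) / 5 = 27/5 = 5.4

Step 2 — sample covariance S[i,j] = (1/(n-1)) · Σ_k (x_{k,i} - mean_i) · (x_{k,j} - mean_j), with n-1 = 4.
  S[X,X] = ((0.8)·(0.8) + (0.8)·(0.8) + (-2.2)·(-2.2) + (1.8)·(1.8) + (-1.2)·(-1.2)) / 4 = 10.8/4 = 2.7
  S[X,Y] = ((0.8)·(-2.4) + (0.8)·(1.6) + (-2.2)·(-1.4) + (1.8)·(1.6) + (-1.2)·(0.6)) / 4 = 4.6/4 = 1.15
  S[Y,Y] = ((-2.4)·(-2.4) + (1.6)·(1.6) + (-1.4)·(-1.4) + (1.6)·(1.6) + (0.6)·(0.6)) / 4 = 13.2/4 = 3.3

S is symmetric (S[j,i] = S[i,j]). Assembling:

S = [[2.7, 1.15],
 [1.15, 3.3]]


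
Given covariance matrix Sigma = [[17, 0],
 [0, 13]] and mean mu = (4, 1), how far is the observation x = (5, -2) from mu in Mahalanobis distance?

Step 1 — centre the observation: (x - mu) = (1, -3).

Step 2 — invert Sigma. det(Sigma) = 17·13 - (0)² = 221.
  Sigma^{-1} = (1/det) · [[d, -b], [-b, a]] = [[0.0588, 0],
 [0, 0.0769]].

Step 3 — form the quadratic (x - mu)^T · Sigma^{-1} · (x - mu):
  Sigma^{-1} · (x - mu) = (0.0588, -0.2308).
  (x - mu)^T · [Sigma^{-1} · (x - mu)] = (1)·(0.0588) + (-3)·(-0.2308) = 0.7511.

Step 4 — take square root: d = √(0.7511) ≈ 0.8667.

d(x, mu) = √(0.7511) ≈ 0.8667


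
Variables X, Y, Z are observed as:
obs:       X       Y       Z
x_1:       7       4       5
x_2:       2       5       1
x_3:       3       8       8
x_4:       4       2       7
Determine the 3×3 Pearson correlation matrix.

Step 1 — column means:
  mean(X) = (7 + 2 + 3 + 4) / 4 = 16/4 = 4
  mean(Y) = (4 + 5 + 8 + 2) / 4 = 19/4 = 4.75
  mean(Z) = (5 + 1 + 8 + 7) / 4 = 21/4 = 5.25

Step 2 — sample variances and covariances s[i,j] = (1/(n-1)) · Σ_k (x_{k,i} - mean_i) · (x_{k,j} - mean_j), with n-1 = 3:
  s[X,X] = ((3)·(3) + (-2)·(-2) + (-1)·(-1) + (0)·(0)) / 3 = 14/3 = 4.6667
  s[X,Y] = ((3)·(-0.75) + (-2)·(0.25) + (-1)·(3.25) + (0)·(-2.75)) / 3 = -6/3 = -2
  s[X,Z] = ((3)·(-0.25) + (-2)·(-4.25) + (-1)·(2.75) + (0)·(1.75)) / 3 = 5/3 = 1.6667
  s[Y,Y] = ((-0.75)·(-0.75) + (0.25)·(0.25) + (3.25)·(3.25) + (-2.75)·(-2.75)) / 3 = 18.75/3 = 6.25
  s[Y,Z] = ((-0.75)·(-0.25) + (0.25)·(-4.25) + (3.25)·(2.75) + (-2.75)·(1.75)) / 3 = 3.25/3 = 1.0833
  s[Z,Z] = ((-0.25)·(-0.25) + (-4.25)·(-4.25) + (2.75)·(2.75) + (1.75)·(1.75)) / 3 = 28.75/3 = 9.5833
  Sample standard deviations s_i = √(s[i,i]):
  s(X) = √(4.6667) = 2.1602
  s(Y) = √(6.25) = 2.5
  s(Z) = √(9.5833) = 3.0957

Step 3 — r_{ij} = s_{ij} / (s_i · s_j):
  r[X,X] = 1 (diagonal).
  r[X,Y] = -2 / (2.1602 · 2.5) = -2 / 5.4006 = -0.3703
  r[X,Z] = 1.6667 / (2.1602 · 3.0957) = 1.6667 / 6.6875 = 0.2492
  r[Y,Y] = 1 (diagonal).
  r[Y,Z] = 1.0833 / (2.5 · 3.0957) = 1.0833 / 7.7392 = 0.14
  r[Z,Z] = 1 (diagonal).

R is symmetric with unit diagonal. Assembling:

R = [[1, -0.3703, 0.2492],
 [-0.3703, 1, 0.14],
 [0.2492, 0.14, 1]]


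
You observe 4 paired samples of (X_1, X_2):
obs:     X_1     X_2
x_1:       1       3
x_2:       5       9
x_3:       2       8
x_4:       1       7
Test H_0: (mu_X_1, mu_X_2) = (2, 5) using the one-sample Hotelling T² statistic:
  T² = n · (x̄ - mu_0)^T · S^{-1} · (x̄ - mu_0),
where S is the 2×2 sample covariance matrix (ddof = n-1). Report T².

Step 1 — sample mean vector:
  mean(X_1) = (1 + 5 + 2 + 1) / 4 = 9/4 = 2.25
  mean(X_2) = (3 + 9 + 8 + 7) / 4 = 27/4 = 6.75
  x̄ = (2.25, 6.75),  deviation x̄ - mu_0 = (2.25, 6.75) - (2, 5) = (0.25, 1.75).

Step 2 — sample covariance matrix, S[i,j] = (1/(n-1)) · Σ_k (x_{k,i} - mean_i) · (x_{k,j} - mean_j), divisor n-1 = 3:
  S[X_1,X_1] = ((-1.25)·(-1.25) + (2.75)·(2.75) + (-0.25)·(-0.25) + (-1.25)·(-1.25)) / 3 = 10.75/3 = 3.5833
  S[X_1,X_2] = ((-1.25)·(-3.75) + (2.75)·(2.25) + (-0.25)·(1.25) + (-1.25)·(0.25)) / 3 = 10.25/3 = 3.4167
  S[X_2,X_2] = ((-3.75)·(-3.75) + (2.25)·(2.25) + (1.25)·(1.25) + (0.25)·(0.25)) / 3 = 20.75/3 = 6.9167
  S = [[3.5833, 3.4167],
 [3.4167, 6.9167]].

Step 3 — invert S. det(S) = 3.5833·6.9167 - (3.4167)² = 13.1111.
  S^{-1} = (1/det) · [[d, -b], [-b, a]] = [[0.5275, -0.2606],
 [-0.2606, 0.2733]].

Step 4 — quadratic form (x̄ - mu_0)^T · S^{-1} · (x̄ - mu_0):
  S^{-1} · (x̄ - mu_0) = (-0.3242, 0.4131),
  (x̄ - mu_0)^T · [...] = (0.25)·(-0.3242) + (1.75)·(0.4131) = 0.6419.

Step 5 — scale by n: T² = 4 · 0.6419 = 2.5678.

T² ≈ 2.5678


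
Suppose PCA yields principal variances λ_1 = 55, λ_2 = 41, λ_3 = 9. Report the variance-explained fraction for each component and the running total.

Step 1 — total variance = trace(Sigma) = Σ λ_i = 55 + 41 + 9 = 105.

Step 2 — fraction explained by component i = λ_i / Σ λ:
  PC1: 55/105 = 0.5238
  PC2: 41/105 = 0.3905
  PC3: 9/105 = 0.0857

Step 3 — cumulative fraction after k components = (λ_1 + ... + λ_k) / Σ λ:
  k = 1: 55/105 = 0.5238
  k = 2: (55 + 41)/105 = 96/105 = 0.9143
  k = 3: (55 + 41 + 9)/105 = 105/105 = 1

Summary (fraction, with percent):

explained: PC1 0.5238 (52.38%), PC2 0.3905 (39.05%), PC3 0.0857 (8.57%);  cumulative: 0.5238, 0.9143, 1


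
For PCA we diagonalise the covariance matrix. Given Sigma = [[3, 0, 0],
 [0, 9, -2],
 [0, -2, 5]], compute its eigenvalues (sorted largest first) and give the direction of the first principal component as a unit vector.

Step 1 — characteristic polynomial p(λ) = det(λI - Sigma) = λ³ - tr·λ² + c_1·λ - det, where tr = trace, c_1 = sum of the principal 2×2 minors, det = det(Sigma):
  tr = 3 + 9 + 5 = 17,
  c_1 = (3·9 - (0)²) + (3·5 - (0)²) + (9·5 - (-2)²) = 27 + 15 + 41 = 83,
  det = 3·(9·5 - (-2)²) - (0)·((0)·5 - (-2)·(0)) + (0)·((0)·(-2) - 9·(0)) = 3·(41) - (0)·(0) + (0)·(0) = 123.
  So p(λ) = λ³ - 17λ² + 83λ - 123.
Step 2 — look for an integer root (rational root theorem: any rational root is an integer divisor of 123). Testing λ = 3:
  p(3) = 27 - 153 + 249 - 123 = 0  ✓
  Dividing out (λ - 3): p(λ) = (λ - 3)(λ² - 14λ + 41).
Step 3 — remaining eigenvalues from the quadratic λ² - 14λ + 41 = 0:
  Δ = 14² - 4·41 = 196 - 164 = 32,  λ = (14 ± √32)/2 = (14 ± 5.6569)/2 ≈ 9.8284 or 4.1716.
  Sorted: λ_1 = 9.8284,  λ_2 = 4.1716,  λ_3 = 3  (check: sum = 17 = tr ✓).

Step 4 — unit eigenvector for λ_1 ≈ 9.8284: v spans the null space of (Sigma - λ_1 I), whose rows are
  r_1 = (-6.8284, 0, 0),  r_2 = (0, -0.8284, -2),  r_3 = (0, -2, -4.8284).
  v is orthogonal to every row, so take v ∝ r_1 × r_2 = ((0)·(-2) - (0)·(-0.8284), (0)·(0) - (-6.8284)·(-2), (-6.8284)·(-0.8284) - (0)·(0)) ≈ (0, -13.6569, 5.6569).
  Rescale (multiply by -1 so the first nonzero entry is positive): u = (0, 13.6569, -5.6569).
  ||u|| = √((0)² + (13.6569)² + (-5.6569)²) = √(218.5097) ≈ 14.7821,  v_1 = u/||u|| ≈ (0, 0.9239, -0.3827) (||v_1|| = 1).

λ_1 = 9.8284,  λ_2 = 4.1716,  λ_3 = 3;  v_1 ≈ (0, 0.9239, -0.3827)


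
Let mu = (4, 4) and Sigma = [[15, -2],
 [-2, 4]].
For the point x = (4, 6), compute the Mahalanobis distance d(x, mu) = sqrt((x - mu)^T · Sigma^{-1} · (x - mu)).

Step 1 — centre the observation: (x - mu) = (0, 2).

Step 2 — invert Sigma. det(Sigma) = 15·4 - (-2)² = 56.
  Sigma^{-1} = (1/det) · [[d, -b], [-b, a]] = [[0.0714, 0.0357],
 [0.0357, 0.2679]].

Step 3 — form the quadratic (x - mu)^T · Sigma^{-1} · (x - mu):
  Sigma^{-1} · (x - mu) = (0.0714, 0.5357).
  (x - mu)^T · [Sigma^{-1} · (x - mu)] = (0)·(0.0714) + (2)·(0.5357) = 1.0714.

Step 4 — take square root: d = √(1.0714) ≈ 1.0351.

d(x, mu) = √(1.0714) ≈ 1.0351
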